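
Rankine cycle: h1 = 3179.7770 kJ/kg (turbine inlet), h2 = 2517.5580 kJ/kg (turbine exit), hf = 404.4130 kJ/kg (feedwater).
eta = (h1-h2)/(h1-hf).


W = 662.2190 kJ/kg
Q_in = 2775.3640 kJ/kg
eta = 0.2386 = 23.8606%

eta = 23.8606%


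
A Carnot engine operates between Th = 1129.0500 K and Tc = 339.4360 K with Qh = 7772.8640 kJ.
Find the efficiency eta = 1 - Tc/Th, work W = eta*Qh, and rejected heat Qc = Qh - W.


eta = 1 - 339.4360/1129.0500 = 0.6994
W = 0.6994 * 7772.8640 = 5436.0411 kJ
Qc = 7772.8640 - 5436.0411 = 2336.8229 kJ

eta = 69.9361%, W = 5436.0411 kJ, Qc = 2336.8229 kJ


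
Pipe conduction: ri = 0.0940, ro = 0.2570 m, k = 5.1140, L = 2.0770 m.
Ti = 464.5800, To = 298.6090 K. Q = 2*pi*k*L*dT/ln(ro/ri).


dT = 165.9710 K
ln(ro/ri) = 1.0058
Q = 2*pi*5.1140*2.0770*165.9710 / 1.0058 = 11013.0026 W

11013.0026 W


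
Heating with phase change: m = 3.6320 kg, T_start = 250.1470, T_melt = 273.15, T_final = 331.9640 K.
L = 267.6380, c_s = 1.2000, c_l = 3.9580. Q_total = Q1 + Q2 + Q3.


Q1 (sensible, solid) = 3.6320 * 1.2000 * 23.0030 = 100.2563 kJ
Q2 (latent) = 3.6320 * 267.6380 = 972.0612 kJ
Q3 (sensible, liquid) = 3.6320 * 3.9580 * 58.8140 = 845.4781 kJ
Q_total = 1917.7956 kJ

1917.7956 kJ


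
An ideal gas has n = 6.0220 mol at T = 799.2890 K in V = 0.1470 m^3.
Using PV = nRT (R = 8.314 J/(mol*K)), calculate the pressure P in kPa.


P = nRT/V = 6.0220 * 8.314 * 799.2890 / 0.1470
= 40017.9288 / 0.1470 = 272230.8084 Pa = 272.2308 kPa

272.2308 kPa


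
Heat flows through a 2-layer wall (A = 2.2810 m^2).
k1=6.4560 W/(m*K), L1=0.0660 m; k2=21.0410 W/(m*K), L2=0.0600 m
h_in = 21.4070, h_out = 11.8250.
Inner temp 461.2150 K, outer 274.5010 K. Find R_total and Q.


R_conv_in = 1/(21.4070*2.2810) = 0.0205
R_1 = 0.0660/(6.4560*2.2810) = 0.0045
R_2 = 0.0600/(21.0410*2.2810) = 0.0013
R_conv_out = 1/(11.8250*2.2810) = 0.0371
R_total = 0.0633 K/W
Q = 186.7140 / 0.0633 = 2950.3300 W

R_total = 0.0633 K/W, Q = 2950.3300 W


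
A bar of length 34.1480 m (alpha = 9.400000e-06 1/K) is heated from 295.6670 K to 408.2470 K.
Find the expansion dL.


dT = 112.5800 K
dL = 9.400000e-06 * 34.1480 * 112.5800 = 0.036137 m
L_final = 34.184137 m

dL = 0.036137 m


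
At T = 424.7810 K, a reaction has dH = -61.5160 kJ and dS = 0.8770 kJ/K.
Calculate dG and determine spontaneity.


T*dS = 424.7810 * 0.8770 = 372.5329 kJ
dG = -61.5160 - 372.5329 = -434.0489 kJ (spontaneous)

dG = -434.0489 kJ, spontaneous


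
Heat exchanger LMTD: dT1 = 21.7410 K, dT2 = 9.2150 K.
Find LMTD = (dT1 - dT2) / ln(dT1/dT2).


dT1/dT2 = 2.3593
ln(dT1/dT2) = 0.8584
LMTD = 12.5260 / 0.8584 = 14.5928 K

14.5928 K


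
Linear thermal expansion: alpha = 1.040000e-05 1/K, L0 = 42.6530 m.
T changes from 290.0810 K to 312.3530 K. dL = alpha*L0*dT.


dT = 22.2720 K
dL = 1.040000e-05 * 42.6530 * 22.2720 = 0.009880 m
L_final = 42.662880 m

dL = 0.009880 m


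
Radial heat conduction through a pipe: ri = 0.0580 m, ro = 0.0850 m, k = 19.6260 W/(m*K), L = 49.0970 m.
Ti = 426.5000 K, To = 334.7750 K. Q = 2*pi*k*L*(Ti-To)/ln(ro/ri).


dT = 91.7250 K
ln(ro/ri) = 0.3822
Q = 2*pi*19.6260*49.0970*91.7250 / 0.3822 = 1452962.1026 W

1452962.1026 W


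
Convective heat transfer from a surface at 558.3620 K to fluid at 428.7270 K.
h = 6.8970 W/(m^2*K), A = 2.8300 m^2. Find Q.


dT = 129.6350 K
Q = 6.8970 * 2.8300 * 129.6350 = 2530.2820 W

2530.2820 W


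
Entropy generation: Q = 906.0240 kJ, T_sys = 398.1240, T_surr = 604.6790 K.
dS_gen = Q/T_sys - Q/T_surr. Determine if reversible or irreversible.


dS_sys = 906.0240/398.1240 = 2.2757 kJ/K
dS_surr = -906.0240/604.6790 = -1.4984 kJ/K
dS_gen = 2.2757 - 1.4984 = 0.7774 kJ/K (irreversible)

dS_gen = 0.7774 kJ/K, irreversible


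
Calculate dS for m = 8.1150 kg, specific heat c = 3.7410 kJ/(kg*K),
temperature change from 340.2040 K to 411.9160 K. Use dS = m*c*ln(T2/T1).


T2/T1 = 1.2108
ln(T2/T1) = 0.1913
dS = 8.1150 * 3.7410 * 0.1913 = 5.8067 kJ/K

5.8067 kJ/K


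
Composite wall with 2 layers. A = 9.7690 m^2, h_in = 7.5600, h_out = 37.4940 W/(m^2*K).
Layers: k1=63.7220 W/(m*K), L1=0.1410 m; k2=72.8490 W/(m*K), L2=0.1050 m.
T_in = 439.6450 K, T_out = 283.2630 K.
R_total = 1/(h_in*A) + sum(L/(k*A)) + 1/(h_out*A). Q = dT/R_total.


R_conv_in = 1/(7.5600*9.7690) = 0.0135
R_1 = 0.1410/(63.7220*9.7690) = 0.0002
R_2 = 0.1050/(72.8490*9.7690) = 0.0001
R_conv_out = 1/(37.4940*9.7690) = 0.0027
R_total = 0.0166 K/W
Q = 156.3820 / 0.0166 = 9395.4148 W

R_total = 0.0166 K/W, Q = 9395.4148 W


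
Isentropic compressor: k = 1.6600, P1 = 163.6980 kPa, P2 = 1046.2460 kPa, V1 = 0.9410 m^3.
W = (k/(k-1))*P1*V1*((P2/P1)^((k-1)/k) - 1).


(k-1)/k = 0.3976
(P2/P1)^exp = 2.0907
W = 2.5152 * 163.6980 * 0.9410 * (2.0907 - 1) = 422.5798 kJ

422.5798 kJ


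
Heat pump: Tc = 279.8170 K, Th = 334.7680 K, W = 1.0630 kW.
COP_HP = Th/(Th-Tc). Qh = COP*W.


COP = 334.7680 / 54.9510 = 6.0921
Qh = 6.0921 * 1.0630 = 6.4759 kW

COP = 6.0921, Qh = 6.4759 kW


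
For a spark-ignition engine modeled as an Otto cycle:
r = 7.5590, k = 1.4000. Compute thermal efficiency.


r^(k-1) = 2.2459
eta = 1 - 1/2.2459 = 0.5547 = 55.4739%

55.4739%


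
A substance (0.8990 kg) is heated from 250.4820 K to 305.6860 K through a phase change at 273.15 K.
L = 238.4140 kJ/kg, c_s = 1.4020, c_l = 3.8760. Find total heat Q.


Q1 (sensible, solid) = 0.8990 * 1.4020 * 22.6680 = 28.5707 kJ
Q2 (latent) = 0.8990 * 238.4140 = 214.3342 kJ
Q3 (sensible, liquid) = 0.8990 * 3.8760 * 32.5360 = 113.3725 kJ
Q_total = 356.2774 kJ

356.2774 kJ


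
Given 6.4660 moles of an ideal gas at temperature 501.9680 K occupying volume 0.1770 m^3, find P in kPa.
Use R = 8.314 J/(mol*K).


P = nRT/V = 6.4660 * 8.314 * 501.9680 / 0.1770
= 26984.9584 / 0.1770 = 152457.3920 Pa = 152.4574 kPa

152.4574 kPa


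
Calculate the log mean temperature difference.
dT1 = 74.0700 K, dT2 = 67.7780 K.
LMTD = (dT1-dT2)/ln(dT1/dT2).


dT1/dT2 = 1.0928
ln(dT1/dT2) = 0.0888
LMTD = 6.2920 / 0.0888 = 70.8775 K

70.8775 K


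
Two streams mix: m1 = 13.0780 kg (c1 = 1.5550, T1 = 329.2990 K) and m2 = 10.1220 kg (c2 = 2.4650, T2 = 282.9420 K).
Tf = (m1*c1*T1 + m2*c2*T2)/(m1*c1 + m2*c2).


num = 13756.3294
den = 45.2870
Tf = 303.7588 K

303.7588 K


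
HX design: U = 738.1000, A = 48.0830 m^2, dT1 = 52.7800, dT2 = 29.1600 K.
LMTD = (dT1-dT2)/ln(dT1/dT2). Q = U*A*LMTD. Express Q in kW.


LMTD = 39.8089 K
Q = 738.1000 * 48.0830 * 39.8089 = 1412820.8944 W = 1412.8209 kW

1412.8209 kW


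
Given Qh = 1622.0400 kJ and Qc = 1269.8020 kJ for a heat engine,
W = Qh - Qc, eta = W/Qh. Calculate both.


W = 1622.0400 - 1269.8020 = 352.2380 kJ
eta = 352.2380 / 1622.0400 = 0.2172 = 21.7157%

W = 352.2380 kJ, eta = 21.7157%


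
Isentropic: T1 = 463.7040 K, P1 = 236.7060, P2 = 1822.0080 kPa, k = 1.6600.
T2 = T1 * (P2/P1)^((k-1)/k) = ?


(k-1)/k = 0.3976
(P2/P1)^exp = 2.2511
T2 = 463.7040 * 2.2511 = 1043.8581 K

1043.8581 K


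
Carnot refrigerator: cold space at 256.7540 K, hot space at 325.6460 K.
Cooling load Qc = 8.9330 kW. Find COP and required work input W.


COP = 256.7540 / 68.8920 = 3.7269
W = 8.9330 / 3.7269 = 2.3969 kW

COP = 3.7269, W = 2.3969 kW


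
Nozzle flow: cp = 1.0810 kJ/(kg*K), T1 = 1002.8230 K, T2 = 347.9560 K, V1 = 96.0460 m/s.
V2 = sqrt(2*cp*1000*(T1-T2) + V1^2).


dT = 654.8670 K
2*cp*1000*dT = 1415822.4540
V1^2 = 9224.8341
V2 = sqrt(1425047.2881) = 1193.7534 m/s

1193.7534 m/s


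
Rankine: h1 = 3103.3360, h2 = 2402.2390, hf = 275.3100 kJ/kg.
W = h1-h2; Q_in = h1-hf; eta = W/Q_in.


W = 701.0970 kJ/kg
Q_in = 2828.0260 kJ/kg
eta = 0.2479 = 24.7910%

eta = 24.7910%


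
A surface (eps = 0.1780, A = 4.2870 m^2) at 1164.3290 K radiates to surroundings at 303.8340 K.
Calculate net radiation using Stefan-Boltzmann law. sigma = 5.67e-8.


T^4 = 1.8378e+12
Tsurr^4 = 8.5221e+09
Q = 0.1780 * 5.67e-8 * 4.2870 * 1.8293e+12 = 79148.1686 W

79148.1686 W


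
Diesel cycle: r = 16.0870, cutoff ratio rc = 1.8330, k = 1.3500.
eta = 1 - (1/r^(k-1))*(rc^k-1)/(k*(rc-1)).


r^(k-1) = 2.6440
rc^k = 2.2660
eta = 0.5742 = 57.4200%

57.4200%


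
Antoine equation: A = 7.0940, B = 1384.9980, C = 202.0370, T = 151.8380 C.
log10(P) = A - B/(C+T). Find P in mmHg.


C+T = 353.8750
B/(C+T) = 3.9138
log10(P) = 7.0940 - 3.9138 = 3.1802
P = 10^3.1802 = 1514.2385 mmHg

1514.2385 mmHg


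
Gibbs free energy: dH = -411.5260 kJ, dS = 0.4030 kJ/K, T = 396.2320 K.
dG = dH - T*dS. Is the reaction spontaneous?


T*dS = 396.2320 * 0.4030 = 159.6815 kJ
dG = -411.5260 - 159.6815 = -571.2075 kJ (spontaneous)

dG = -571.2075 kJ, spontaneous


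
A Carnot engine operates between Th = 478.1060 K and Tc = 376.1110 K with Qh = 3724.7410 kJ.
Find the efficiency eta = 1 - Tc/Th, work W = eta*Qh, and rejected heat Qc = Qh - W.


eta = 1 - 376.1110/478.1060 = 0.2133
W = 0.2133 * 3724.7410 = 794.6040 kJ
Qc = 3724.7410 - 794.6040 = 2930.1370 kJ

eta = 21.3331%, W = 794.6040 kJ, Qc = 2930.1370 kJ


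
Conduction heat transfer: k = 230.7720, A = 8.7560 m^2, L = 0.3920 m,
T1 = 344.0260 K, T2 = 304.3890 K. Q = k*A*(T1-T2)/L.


dT = 39.6370 K
Q = 230.7720 * 8.7560 * 39.6370 / 0.3920 = 204316.5640 W

204316.5640 W


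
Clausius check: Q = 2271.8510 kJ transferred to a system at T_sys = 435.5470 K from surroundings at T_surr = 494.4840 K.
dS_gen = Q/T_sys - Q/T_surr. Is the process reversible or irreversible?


dS_sys = 2271.8510/435.5470 = 5.2161 kJ/K
dS_surr = -2271.8510/494.4840 = -4.5944 kJ/K
dS_gen = 5.2161 - 4.5944 = 0.6217 kJ/K (irreversible)

dS_gen = 0.6217 kJ/K, irreversible


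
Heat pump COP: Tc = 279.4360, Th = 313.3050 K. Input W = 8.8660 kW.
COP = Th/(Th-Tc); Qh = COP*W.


COP = 313.3050 / 33.8690 = 9.2505
Qh = 9.2505 * 8.8660 = 82.0149 kW

COP = 9.2505, Qh = 82.0149 kW


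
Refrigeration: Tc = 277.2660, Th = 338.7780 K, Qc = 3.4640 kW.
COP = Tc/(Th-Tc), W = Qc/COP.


COP = 277.2660 / 61.5120 = 4.5075
W = 3.4640 / 4.5075 = 0.7685 kW

COP = 4.5075, W = 0.7685 kW


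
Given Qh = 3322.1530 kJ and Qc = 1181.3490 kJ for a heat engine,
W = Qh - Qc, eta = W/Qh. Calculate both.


W = 3322.1530 - 1181.3490 = 2140.8040 kJ
eta = 2140.8040 / 3322.1530 = 0.6444 = 64.4403%

W = 2140.8040 kJ, eta = 64.4403%


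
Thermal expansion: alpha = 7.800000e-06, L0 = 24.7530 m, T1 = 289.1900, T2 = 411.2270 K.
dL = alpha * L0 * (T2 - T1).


dT = 122.0370 K
dL = 7.800000e-06 * 24.7530 * 122.0370 = 0.023562 m
L_final = 24.776562 m

dL = 0.023562 m


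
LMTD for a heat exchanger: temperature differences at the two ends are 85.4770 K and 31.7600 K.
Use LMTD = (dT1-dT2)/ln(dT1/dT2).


dT1/dT2 = 2.6913
ln(dT1/dT2) = 0.9900
LMTD = 53.7170 / 0.9900 = 54.2574 K

54.2574 K


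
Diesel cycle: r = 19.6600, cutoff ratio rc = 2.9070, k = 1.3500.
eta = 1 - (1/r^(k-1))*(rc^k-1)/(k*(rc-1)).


r^(k-1) = 2.8363
rc^k = 4.2233
eta = 0.5586 = 55.8571%

55.8571%


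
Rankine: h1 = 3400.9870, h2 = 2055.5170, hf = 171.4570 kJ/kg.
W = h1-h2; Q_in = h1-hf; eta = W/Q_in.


W = 1345.4700 kJ/kg
Q_in = 3229.5300 kJ/kg
eta = 0.4166 = 41.6615%

eta = 41.6615%


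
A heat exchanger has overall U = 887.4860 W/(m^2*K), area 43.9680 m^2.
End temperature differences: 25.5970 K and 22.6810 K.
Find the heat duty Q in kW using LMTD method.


LMTD = 24.1096 K
Q = 887.4860 * 43.9680 * 24.1096 = 940780.9861 W = 940.7810 kW

940.7810 kW


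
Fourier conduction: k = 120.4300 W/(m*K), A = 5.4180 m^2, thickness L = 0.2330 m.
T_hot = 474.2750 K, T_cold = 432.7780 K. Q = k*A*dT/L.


dT = 41.4970 K
Q = 120.4300 * 5.4180 * 41.4970 / 0.2330 = 116207.5826 W

116207.5826 W


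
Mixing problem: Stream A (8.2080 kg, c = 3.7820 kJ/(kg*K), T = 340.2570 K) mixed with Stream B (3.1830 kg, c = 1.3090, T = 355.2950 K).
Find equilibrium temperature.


num = 12042.8343
den = 35.2092
Tf = 342.0365 K

342.0365 K


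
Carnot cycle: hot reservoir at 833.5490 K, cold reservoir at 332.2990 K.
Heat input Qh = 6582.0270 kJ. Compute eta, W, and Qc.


eta = 1 - 332.2990/833.5490 = 0.6013
W = 0.6013 * 6582.0270 = 3958.0649 kJ
Qc = 6582.0270 - 3958.0649 = 2623.9621 kJ

eta = 60.1344%, W = 3958.0649 kJ, Qc = 2623.9621 kJ


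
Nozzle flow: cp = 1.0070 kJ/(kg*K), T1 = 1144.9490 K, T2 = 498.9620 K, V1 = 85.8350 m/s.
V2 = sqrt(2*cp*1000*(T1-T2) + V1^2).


dT = 645.9870 K
2*cp*1000*dT = 1301017.8180
V1^2 = 7367.6472
V2 = sqrt(1308385.4652) = 1143.8468 m/s

1143.8468 m/s


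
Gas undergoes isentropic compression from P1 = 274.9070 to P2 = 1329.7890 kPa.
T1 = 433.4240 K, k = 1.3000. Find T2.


(k-1)/k = 0.2308
(P2/P1)^exp = 1.4387
T2 = 433.4240 * 1.4387 = 623.5867 K

623.5867 K


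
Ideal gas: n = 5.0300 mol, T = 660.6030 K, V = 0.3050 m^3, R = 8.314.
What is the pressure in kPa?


P = nRT/V = 5.0300 * 8.314 * 660.6030 / 0.3050
= 27626.0343 / 0.3050 = 90577.1617 Pa = 90.5772 kPa

90.5772 kPa


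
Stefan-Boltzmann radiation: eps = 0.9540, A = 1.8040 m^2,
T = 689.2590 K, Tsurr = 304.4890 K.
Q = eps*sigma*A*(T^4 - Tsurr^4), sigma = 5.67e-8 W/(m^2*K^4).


T^4 = 2.2570e+11
Tsurr^4 = 8.5958e+09
Q = 0.9540 * 5.67e-8 * 1.8040 * 2.1710e+11 = 21185.2864 W

21185.2864 W


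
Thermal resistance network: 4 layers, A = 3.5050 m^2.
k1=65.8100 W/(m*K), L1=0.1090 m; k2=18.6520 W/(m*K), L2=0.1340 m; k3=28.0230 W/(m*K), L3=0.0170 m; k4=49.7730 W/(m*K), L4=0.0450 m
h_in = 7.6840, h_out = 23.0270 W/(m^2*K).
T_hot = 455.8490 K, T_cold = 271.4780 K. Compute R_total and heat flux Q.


R_conv_in = 1/(7.6840*3.5050) = 0.0371
R_1 = 0.1090/(65.8100*3.5050) = 0.0005
R_2 = 0.1340/(18.6520*3.5050) = 0.0020
R_3 = 0.0170/(28.0230*3.5050) = 0.0002
R_4 = 0.0450/(49.7730*3.5050) = 0.0003
R_conv_out = 1/(23.0270*3.5050) = 0.0124
R_total = 0.0525 K/W
Q = 184.3710 / 0.0525 = 3513.6123 W

R_total = 0.0525 K/W, Q = 3513.6123 W


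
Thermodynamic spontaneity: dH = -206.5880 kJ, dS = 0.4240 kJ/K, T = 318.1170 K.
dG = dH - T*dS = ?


T*dS = 318.1170 * 0.4240 = 134.8816 kJ
dG = -206.5880 - 134.8816 = -341.4696 kJ (spontaneous)

dG = -341.4696 kJ, spontaneous


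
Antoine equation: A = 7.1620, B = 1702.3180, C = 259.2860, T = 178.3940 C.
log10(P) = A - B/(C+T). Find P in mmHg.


C+T = 437.6800
B/(C+T) = 3.8894
log10(P) = 7.1620 - 3.8894 = 3.2726
P = 10^3.2726 = 1873.2151 mmHg

1873.2151 mmHg


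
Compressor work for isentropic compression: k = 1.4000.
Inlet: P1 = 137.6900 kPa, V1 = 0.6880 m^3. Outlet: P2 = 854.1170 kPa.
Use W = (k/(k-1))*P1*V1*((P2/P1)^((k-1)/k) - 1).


(k-1)/k = 0.2857
(P2/P1)^exp = 1.6845
W = 3.5000 * 137.6900 * 0.6880 * (1.6845 - 1) = 226.9388 kJ

226.9388 kJ


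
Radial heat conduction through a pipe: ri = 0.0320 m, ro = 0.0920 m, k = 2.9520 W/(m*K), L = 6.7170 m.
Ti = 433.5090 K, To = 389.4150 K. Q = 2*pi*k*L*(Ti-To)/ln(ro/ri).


dT = 44.0940 K
ln(ro/ri) = 1.0561
Q = 2*pi*2.9520*6.7170*44.0940 / 1.0561 = 5201.9418 W

5201.9418 W


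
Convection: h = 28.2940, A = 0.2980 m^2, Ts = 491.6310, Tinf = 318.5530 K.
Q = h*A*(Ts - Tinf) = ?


dT = 173.0780 K
Q = 28.2940 * 0.2980 * 173.0780 = 1459.3265 W

1459.3265 W


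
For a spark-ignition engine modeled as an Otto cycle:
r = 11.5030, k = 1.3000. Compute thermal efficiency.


r^(k-1) = 2.0809
eta = 1 - 1/2.0809 = 0.5194 = 51.9430%

51.9430%


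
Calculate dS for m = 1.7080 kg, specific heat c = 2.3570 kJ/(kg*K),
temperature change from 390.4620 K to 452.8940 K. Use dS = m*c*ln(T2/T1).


T2/T1 = 1.1599
ln(T2/T1) = 0.1483
dS = 1.7080 * 2.3570 * 0.1483 = 0.5971 kJ/K

0.5971 kJ/K


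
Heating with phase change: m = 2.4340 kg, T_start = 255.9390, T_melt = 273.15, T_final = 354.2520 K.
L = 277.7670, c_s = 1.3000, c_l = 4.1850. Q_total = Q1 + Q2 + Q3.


Q1 (sensible, solid) = 2.4340 * 1.3000 * 17.2110 = 54.4590 kJ
Q2 (latent) = 2.4340 * 277.7670 = 676.0849 kJ
Q3 (sensible, liquid) = 2.4340 * 4.1850 * 81.1020 = 826.1285 kJ
Q_total = 1556.6724 kJ

1556.6724 kJ


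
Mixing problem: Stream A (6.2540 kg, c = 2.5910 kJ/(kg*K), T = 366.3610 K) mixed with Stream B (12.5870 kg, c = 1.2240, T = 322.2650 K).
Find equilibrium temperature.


num = 10901.5273
den = 31.6106
Tf = 344.8693 K

344.8693 K


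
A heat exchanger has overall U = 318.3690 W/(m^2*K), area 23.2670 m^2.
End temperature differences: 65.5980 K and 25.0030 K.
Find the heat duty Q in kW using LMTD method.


LMTD = 42.0870 K
Q = 318.3690 * 23.2670 * 42.0870 = 311759.1712 W = 311.7592 kW

311.7592 kW


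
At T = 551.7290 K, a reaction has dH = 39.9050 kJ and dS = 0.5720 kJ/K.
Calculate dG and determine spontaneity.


T*dS = 551.7290 * 0.5720 = 315.5890 kJ
dG = 39.9050 - 315.5890 = -275.6840 kJ (spontaneous)

dG = -275.6840 kJ, spontaneous


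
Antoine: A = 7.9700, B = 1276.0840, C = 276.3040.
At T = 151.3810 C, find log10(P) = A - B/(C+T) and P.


C+T = 427.6850
B/(C+T) = 2.9837
log10(P) = 7.9700 - 2.9837 = 4.9863
P = 10^4.9863 = 96894.5565 mmHg

96894.5565 mmHg


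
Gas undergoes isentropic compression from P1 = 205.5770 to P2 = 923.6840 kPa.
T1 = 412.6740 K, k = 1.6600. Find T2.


(k-1)/k = 0.3976
(P2/P1)^exp = 1.8174
T2 = 412.6740 * 1.8174 = 749.9879 K

749.9879 K


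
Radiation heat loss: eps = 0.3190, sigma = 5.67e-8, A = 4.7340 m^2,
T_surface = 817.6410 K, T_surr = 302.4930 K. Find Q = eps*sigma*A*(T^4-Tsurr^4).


T^4 = 4.4694e+11
Tsurr^4 = 8.3726e+09
Q = 0.3190 * 5.67e-8 * 4.7340 * 4.3857e+11 = 37552.5790 W

37552.5790 W


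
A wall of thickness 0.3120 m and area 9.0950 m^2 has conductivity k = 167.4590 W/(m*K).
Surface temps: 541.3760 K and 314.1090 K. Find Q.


dT = 227.2670 K
Q = 167.4590 * 9.0950 * 227.2670 / 0.3120 = 1109412.3138 W

1109412.3138 W


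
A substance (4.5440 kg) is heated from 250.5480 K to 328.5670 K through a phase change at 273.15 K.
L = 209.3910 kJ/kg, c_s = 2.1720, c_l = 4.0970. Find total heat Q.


Q1 (sensible, solid) = 4.5440 * 2.1720 * 22.6020 = 223.0720 kJ
Q2 (latent) = 4.5440 * 209.3910 = 951.4727 kJ
Q3 (sensible, liquid) = 4.5440 * 4.0970 * 55.4170 = 1031.6854 kJ
Q_total = 2206.2301 kJ

2206.2301 kJ


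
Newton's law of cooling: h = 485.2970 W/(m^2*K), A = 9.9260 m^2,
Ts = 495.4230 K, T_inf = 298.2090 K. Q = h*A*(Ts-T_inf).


dT = 197.2140 K
Q = 485.2970 * 9.9260 * 197.2140 = 949991.2808 W

949991.2808 W


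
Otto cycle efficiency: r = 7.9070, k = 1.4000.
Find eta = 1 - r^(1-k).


r^(k-1) = 2.2867
eta = 1 - 1/2.2867 = 0.5627 = 56.2684%

56.2684%


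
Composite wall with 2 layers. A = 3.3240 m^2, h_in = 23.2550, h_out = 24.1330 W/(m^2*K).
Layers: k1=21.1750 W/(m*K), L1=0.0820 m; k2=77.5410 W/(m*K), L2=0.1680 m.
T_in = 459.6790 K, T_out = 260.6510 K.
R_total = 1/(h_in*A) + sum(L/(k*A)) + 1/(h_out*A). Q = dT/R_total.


R_conv_in = 1/(23.2550*3.3240) = 0.0129
R_1 = 0.0820/(21.1750*3.3240) = 0.0012
R_2 = 0.1680/(77.5410*3.3240) = 0.0007
R_conv_out = 1/(24.1330*3.3240) = 0.0125
R_total = 0.0272 K/W
Q = 199.0280 / 0.0272 = 7311.9630 W

R_total = 0.0272 K/W, Q = 7311.9630 W


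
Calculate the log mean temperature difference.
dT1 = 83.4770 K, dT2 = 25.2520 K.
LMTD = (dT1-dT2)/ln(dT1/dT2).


dT1/dT2 = 3.3058
ln(dT1/dT2) = 1.1957
LMTD = 58.2250 / 1.1957 = 48.6967 K

48.6967 K


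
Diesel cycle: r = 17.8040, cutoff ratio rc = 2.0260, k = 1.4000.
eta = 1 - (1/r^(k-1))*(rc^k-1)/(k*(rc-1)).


r^(k-1) = 3.1638
rc^k = 2.6872
eta = 0.6287 = 62.8741%

62.8741%


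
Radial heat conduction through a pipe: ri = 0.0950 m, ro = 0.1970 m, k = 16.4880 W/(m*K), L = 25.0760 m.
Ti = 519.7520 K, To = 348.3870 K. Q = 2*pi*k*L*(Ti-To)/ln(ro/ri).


dT = 171.3650 K
ln(ro/ri) = 0.7293
Q = 2*pi*16.4880*25.0760*171.3650 / 0.7293 = 610388.0731 W

610388.0731 W


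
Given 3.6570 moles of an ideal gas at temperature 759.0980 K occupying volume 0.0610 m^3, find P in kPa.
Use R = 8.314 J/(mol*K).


P = nRT/V = 3.6570 * 8.314 * 759.0980 / 0.0610
= 23079.8418 / 0.0610 = 378358.0623 Pa = 378.3581 kPa

378.3581 kPa


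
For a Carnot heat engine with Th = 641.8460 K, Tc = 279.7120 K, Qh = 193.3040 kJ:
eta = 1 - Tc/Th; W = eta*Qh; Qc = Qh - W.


eta = 1 - 279.7120/641.8460 = 0.5642
W = 0.5642 * 193.3040 = 109.0635 kJ
Qc = 193.3040 - 109.0635 = 84.2405 kJ

eta = 56.4207%, W = 109.0635 kJ, Qc = 84.2405 kJ


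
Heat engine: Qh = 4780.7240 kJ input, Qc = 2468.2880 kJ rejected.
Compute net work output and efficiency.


W = 4780.7240 - 2468.2880 = 2312.4360 kJ
eta = 2312.4360 / 4780.7240 = 0.4837 = 48.3700%

W = 2312.4360 kJ, eta = 48.3700%


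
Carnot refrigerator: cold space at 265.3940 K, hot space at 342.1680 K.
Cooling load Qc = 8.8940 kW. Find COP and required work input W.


COP = 265.3940 / 76.7740 = 3.4568
W = 8.8940 / 3.4568 = 2.5729 kW

COP = 3.4568, W = 2.5729 kW


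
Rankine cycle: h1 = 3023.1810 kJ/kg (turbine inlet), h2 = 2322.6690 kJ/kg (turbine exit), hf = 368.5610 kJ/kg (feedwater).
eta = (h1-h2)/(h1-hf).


W = 700.5120 kJ/kg
Q_in = 2654.6200 kJ/kg
eta = 0.2639 = 26.3884%

eta = 26.3884%


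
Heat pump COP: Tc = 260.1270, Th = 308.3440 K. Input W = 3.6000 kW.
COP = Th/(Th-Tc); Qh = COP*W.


COP = 308.3440 / 48.2170 = 6.3949
Qh = 6.3949 * 3.6000 = 23.0217 kW

COP = 6.3949, Qh = 23.0217 kW


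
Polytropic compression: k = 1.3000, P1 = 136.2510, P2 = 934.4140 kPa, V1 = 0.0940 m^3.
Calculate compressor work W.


(k-1)/k = 0.2308
(P2/P1)^exp = 1.5594
W = 4.3333 * 136.2510 * 0.0940 * (1.5594 - 1) = 31.0488 kJ

31.0488 kJ


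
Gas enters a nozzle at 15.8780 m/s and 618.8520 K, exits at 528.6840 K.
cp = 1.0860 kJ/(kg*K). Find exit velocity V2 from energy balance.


dT = 90.1680 K
2*cp*1000*dT = 195844.8960
V1^2 = 252.1109
V2 = sqrt(196097.0069) = 442.8284 m/s

442.8284 m/s


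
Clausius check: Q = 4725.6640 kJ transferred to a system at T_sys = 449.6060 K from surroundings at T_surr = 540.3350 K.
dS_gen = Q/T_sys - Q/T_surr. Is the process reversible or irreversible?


dS_sys = 4725.6640/449.6060 = 10.5107 kJ/K
dS_surr = -4725.6640/540.3350 = -8.7458 kJ/K
dS_gen = 10.5107 - 8.7458 = 1.7649 kJ/K (irreversible)

dS_gen = 1.7649 kJ/K, irreversible


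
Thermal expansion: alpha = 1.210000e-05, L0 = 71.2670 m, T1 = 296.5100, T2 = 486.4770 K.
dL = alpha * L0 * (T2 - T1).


dT = 189.9670 K
dL = 1.210000e-05 * 71.2670 * 189.9670 = 0.163814 m
L_final = 71.430814 m

dL = 0.163814 m


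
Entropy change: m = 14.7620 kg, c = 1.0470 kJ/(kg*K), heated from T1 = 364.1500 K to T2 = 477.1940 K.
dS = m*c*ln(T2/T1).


T2/T1 = 1.3104
ln(T2/T1) = 0.2704
dS = 14.7620 * 1.0470 * 0.2704 = 4.1786 kJ/K

4.1786 kJ/K


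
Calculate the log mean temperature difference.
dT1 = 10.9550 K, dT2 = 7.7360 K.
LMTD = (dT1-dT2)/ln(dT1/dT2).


dT1/dT2 = 1.4161
ln(dT1/dT2) = 0.3479
LMTD = 3.2190 / 0.3479 = 9.2524 K

9.2524 K


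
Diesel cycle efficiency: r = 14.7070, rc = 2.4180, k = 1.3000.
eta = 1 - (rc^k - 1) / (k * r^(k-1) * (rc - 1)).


r^(k-1) = 2.2400
rc^k = 3.1513
eta = 0.4790 = 47.9010%

47.9010%


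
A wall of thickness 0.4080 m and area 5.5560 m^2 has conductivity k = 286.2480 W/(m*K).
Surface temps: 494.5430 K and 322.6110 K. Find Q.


dT = 171.9320 K
Q = 286.2480 * 5.5560 * 171.9320 / 0.4080 = 670195.1028 W

670195.1028 W


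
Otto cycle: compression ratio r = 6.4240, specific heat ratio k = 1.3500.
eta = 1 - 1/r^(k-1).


r^(k-1) = 1.9175
eta = 1 - 1/1.9175 = 0.4785 = 47.8483%

47.8483%


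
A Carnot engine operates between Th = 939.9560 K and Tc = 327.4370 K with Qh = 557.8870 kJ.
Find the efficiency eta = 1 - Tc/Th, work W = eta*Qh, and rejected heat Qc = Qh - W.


eta = 1 - 327.4370/939.9560 = 0.6516
W = 0.6516 * 557.8870 = 363.5451 kJ
Qc = 557.8870 - 363.5451 = 194.3419 kJ

eta = 65.1646%, W = 363.5451 kJ, Qc = 194.3419 kJ


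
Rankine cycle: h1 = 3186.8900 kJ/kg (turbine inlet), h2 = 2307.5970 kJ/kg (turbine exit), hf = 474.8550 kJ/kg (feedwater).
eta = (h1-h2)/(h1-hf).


W = 879.2930 kJ/kg
Q_in = 2712.0350 kJ/kg
eta = 0.3242 = 32.4219%

eta = 32.4219%


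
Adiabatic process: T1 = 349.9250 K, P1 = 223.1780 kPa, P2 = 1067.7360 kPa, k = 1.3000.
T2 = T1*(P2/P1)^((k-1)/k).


(k-1)/k = 0.2308
(P2/P1)^exp = 1.4351
T2 = 349.9250 * 1.4351 = 502.1746 K

502.1746 K


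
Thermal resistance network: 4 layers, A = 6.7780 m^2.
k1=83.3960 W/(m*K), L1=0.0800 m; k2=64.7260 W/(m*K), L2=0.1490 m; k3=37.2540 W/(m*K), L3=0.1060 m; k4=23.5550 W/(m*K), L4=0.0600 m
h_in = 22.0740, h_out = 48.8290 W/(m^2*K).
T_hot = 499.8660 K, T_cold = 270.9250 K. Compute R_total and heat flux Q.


R_conv_in = 1/(22.0740*6.7780) = 0.0067
R_1 = 0.0800/(83.3960*6.7780) = 0.0001
R_2 = 0.1490/(64.7260*6.7780) = 0.0003
R_3 = 0.1060/(37.2540*6.7780) = 0.0004
R_4 = 0.0600/(23.5550*6.7780) = 0.0004
R_conv_out = 1/(48.8290*6.7780) = 0.0030
R_total = 0.0110 K/W
Q = 228.9410 / 0.0110 = 20847.0281 W

R_total = 0.0110 K/W, Q = 20847.0281 W


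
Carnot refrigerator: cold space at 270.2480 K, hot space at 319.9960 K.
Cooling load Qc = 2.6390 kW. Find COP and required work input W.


COP = 270.2480 / 49.7480 = 5.4323
W = 2.6390 / 5.4323 = 0.4858 kW

COP = 5.4323, W = 0.4858 kW


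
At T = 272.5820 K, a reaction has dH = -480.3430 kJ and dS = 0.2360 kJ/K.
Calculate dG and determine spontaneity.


T*dS = 272.5820 * 0.2360 = 64.3294 kJ
dG = -480.3430 - 64.3294 = -544.6724 kJ (spontaneous)

dG = -544.6724 kJ, spontaneous


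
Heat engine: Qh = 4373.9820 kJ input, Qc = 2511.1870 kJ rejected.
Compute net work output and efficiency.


W = 4373.9820 - 2511.1870 = 1862.7950 kJ
eta = 1862.7950 / 4373.9820 = 0.4259 = 42.5881%

W = 1862.7950 kJ, eta = 42.5881%


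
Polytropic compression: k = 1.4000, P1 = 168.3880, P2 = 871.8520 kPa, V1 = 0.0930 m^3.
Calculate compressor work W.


(k-1)/k = 0.2857
(P2/P1)^exp = 1.5997
W = 3.5000 * 168.3880 * 0.0930 * (1.5997 - 1) = 32.8695 kJ

32.8695 kJ


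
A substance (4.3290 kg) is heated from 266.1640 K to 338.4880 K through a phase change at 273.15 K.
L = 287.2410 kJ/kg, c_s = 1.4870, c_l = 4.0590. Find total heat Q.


Q1 (sensible, solid) = 4.3290 * 1.4870 * 6.9860 = 44.9704 kJ
Q2 (latent) = 4.3290 * 287.2410 = 1243.4663 kJ
Q3 (sensible, liquid) = 4.3290 * 4.0590 * 65.3380 = 1148.0809 kJ
Q_total = 2436.5176 kJ

2436.5176 kJ


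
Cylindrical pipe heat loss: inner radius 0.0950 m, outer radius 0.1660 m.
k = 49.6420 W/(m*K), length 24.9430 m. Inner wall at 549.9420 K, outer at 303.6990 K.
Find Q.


dT = 246.2430 K
ln(ro/ri) = 0.5581
Q = 2*pi*49.6420*24.9430*246.2430 / 0.5581 = 3432584.3410 W

3432584.3410 W


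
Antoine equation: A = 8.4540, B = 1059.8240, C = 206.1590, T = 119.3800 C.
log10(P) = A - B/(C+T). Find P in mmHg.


C+T = 325.5390
B/(C+T) = 3.2556
log10(P) = 8.4540 - 3.2556 = 5.1984
P = 10^5.1984 = 157907.3555 mmHg

157907.3555 mmHg


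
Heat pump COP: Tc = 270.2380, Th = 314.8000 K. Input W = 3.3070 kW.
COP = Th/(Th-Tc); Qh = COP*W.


COP = 314.8000 / 44.5620 = 7.0643
Qh = 7.0643 * 3.3070 = 23.3617 kW

COP = 7.0643, Qh = 23.3617 kW


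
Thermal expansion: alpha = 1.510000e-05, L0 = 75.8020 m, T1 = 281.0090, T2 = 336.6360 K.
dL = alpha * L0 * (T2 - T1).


dT = 55.6270 K
dL = 1.510000e-05 * 75.8020 * 55.6270 = 0.063671 m
L_final = 75.865671 m

dL = 0.063671 m


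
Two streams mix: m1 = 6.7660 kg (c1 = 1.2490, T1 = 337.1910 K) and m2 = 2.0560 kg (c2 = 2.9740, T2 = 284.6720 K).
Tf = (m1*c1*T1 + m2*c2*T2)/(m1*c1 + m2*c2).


num = 4590.1509
den = 14.5653
Tf = 315.1434 K

315.1434 K


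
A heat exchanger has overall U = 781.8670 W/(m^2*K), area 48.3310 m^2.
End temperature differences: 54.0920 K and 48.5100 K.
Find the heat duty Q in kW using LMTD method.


LMTD = 51.2503 K
Q = 781.8670 * 48.3310 * 51.2503 = 1936669.2822 W = 1936.6693 kW

1936.6693 kW


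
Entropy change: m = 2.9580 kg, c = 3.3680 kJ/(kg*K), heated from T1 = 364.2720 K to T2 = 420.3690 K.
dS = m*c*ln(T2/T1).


T2/T1 = 1.1540
ln(T2/T1) = 0.1432
dS = 2.9580 * 3.3680 * 0.1432 = 1.4270 kJ/K

1.4270 kJ/K


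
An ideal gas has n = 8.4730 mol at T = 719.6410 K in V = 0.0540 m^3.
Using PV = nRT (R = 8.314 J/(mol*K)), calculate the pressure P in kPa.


P = nRT/V = 8.4730 * 8.314 * 719.6410 / 0.0540
= 50694.7663 / 0.0540 = 938791.9677 Pa = 938.7920 kPa

938.7920 kPa


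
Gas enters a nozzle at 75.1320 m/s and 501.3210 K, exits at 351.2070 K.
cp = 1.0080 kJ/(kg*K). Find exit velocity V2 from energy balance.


dT = 150.1140 K
2*cp*1000*dT = 302629.8240
V1^2 = 5644.8174
V2 = sqrt(308274.6414) = 555.2249 m/s

555.2249 m/s


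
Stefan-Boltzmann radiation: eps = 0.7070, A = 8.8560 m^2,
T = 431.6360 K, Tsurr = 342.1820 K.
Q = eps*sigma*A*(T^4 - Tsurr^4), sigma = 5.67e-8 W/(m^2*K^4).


T^4 = 3.4711e+10
Tsurr^4 = 1.3710e+10
Q = 0.7070 * 5.67e-8 * 8.8560 * 2.1002e+10 = 7455.7547 W

7455.7547 W


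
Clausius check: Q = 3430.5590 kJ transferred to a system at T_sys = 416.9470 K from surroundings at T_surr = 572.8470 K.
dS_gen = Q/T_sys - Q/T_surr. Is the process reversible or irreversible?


dS_sys = 3430.5590/416.9470 = 8.2278 kJ/K
dS_surr = -3430.5590/572.8470 = -5.9886 kJ/K
dS_gen = 8.2278 - 5.9886 = 2.2392 kJ/K (irreversible)

dS_gen = 2.2392 kJ/K, irreversible


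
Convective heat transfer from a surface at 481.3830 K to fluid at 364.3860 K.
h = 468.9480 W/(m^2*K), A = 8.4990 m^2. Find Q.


dT = 116.9970 K
Q = 468.9480 * 8.4990 * 116.9970 = 466301.9623 W

466301.9623 W


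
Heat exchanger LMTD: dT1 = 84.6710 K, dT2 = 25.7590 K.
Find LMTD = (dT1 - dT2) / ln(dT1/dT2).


dT1/dT2 = 3.2870
ln(dT1/dT2) = 1.1900
LMTD = 58.9120 / 1.1900 = 49.5063 K

49.5063 K


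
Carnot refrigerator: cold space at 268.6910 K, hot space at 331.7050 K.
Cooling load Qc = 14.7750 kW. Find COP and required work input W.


COP = 268.6910 / 63.0140 = 4.2640
W = 14.7750 / 4.2640 = 3.4651 kW

COP = 4.2640, W = 3.4651 kW


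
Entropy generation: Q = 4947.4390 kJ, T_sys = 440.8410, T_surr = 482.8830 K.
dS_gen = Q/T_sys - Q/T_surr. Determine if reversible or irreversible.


dS_sys = 4947.4390/440.8410 = 11.2227 kJ/K
dS_surr = -4947.4390/482.8830 = -10.2456 kJ/K
dS_gen = 11.2227 - 10.2456 = 0.9771 kJ/K (irreversible)

dS_gen = 0.9771 kJ/K, irreversible


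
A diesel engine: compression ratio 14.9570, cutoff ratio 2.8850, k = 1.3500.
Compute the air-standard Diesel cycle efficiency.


r^(k-1) = 2.5775
rc^k = 4.1802
eta = 0.5151 = 51.5143%

51.5143%


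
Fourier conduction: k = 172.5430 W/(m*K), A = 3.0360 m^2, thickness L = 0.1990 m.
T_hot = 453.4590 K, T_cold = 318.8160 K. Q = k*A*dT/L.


dT = 134.6430 K
Q = 172.5430 * 3.0360 * 134.6430 / 0.1990 = 354429.4618 W

354429.4618 W


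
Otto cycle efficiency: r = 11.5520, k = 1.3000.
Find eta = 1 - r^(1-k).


r^(k-1) = 2.0835
eta = 1 - 1/2.0835 = 0.5200 = 52.0042%

52.0042%


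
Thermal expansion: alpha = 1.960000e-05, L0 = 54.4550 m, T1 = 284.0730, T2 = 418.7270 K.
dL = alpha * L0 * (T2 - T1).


dT = 134.6540 K
dL = 1.960000e-05 * 54.4550 * 134.6540 = 0.143719 m
L_final = 54.598719 m

dL = 0.143719 m


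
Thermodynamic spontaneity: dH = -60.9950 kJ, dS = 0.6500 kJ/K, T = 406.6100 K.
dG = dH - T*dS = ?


T*dS = 406.6100 * 0.6500 = 264.2965 kJ
dG = -60.9950 - 264.2965 = -325.2915 kJ (spontaneous)

dG = -325.2915 kJ, spontaneous


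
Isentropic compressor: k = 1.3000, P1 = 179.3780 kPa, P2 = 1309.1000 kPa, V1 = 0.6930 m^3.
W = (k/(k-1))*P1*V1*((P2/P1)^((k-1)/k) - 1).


(k-1)/k = 0.2308
(P2/P1)^exp = 1.5820
W = 4.3333 * 179.3780 * 0.6930 * (1.5820 - 1) = 313.4961 kJ

313.4961 kJ


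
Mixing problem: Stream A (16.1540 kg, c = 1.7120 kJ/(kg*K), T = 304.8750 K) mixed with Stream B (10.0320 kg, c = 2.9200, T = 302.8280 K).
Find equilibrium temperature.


num = 17302.3895
den = 56.9491
Tf = 303.8221 K

303.8221 K


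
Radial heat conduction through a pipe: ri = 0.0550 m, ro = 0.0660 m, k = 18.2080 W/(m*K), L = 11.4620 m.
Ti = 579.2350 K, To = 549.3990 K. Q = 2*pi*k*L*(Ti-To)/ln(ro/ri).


dT = 29.8360 K
ln(ro/ri) = 0.1823
Q = 2*pi*18.2080*11.4620*29.8360 / 0.1823 = 214587.8335 W

214587.8335 W


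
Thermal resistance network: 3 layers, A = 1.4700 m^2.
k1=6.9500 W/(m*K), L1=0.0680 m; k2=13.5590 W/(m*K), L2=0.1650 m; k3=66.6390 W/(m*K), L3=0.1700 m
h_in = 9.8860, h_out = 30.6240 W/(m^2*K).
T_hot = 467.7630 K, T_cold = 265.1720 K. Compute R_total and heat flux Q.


R_conv_in = 1/(9.8860*1.4700) = 0.0688
R_1 = 0.0680/(6.9500*1.4700) = 0.0067
R_2 = 0.1650/(13.5590*1.4700) = 0.0083
R_3 = 0.1700/(66.6390*1.4700) = 0.0017
R_conv_out = 1/(30.6240*1.4700) = 0.0222
R_total = 0.1077 K/W
Q = 202.5910 / 0.1077 = 1881.1564 W

R_total = 0.1077 K/W, Q = 1881.1564 W


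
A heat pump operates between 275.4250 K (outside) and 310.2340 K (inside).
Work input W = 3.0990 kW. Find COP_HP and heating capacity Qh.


COP = 310.2340 / 34.8090 = 8.9125
Qh = 8.9125 * 3.0990 = 27.6197 kW

COP = 8.9125, Qh = 27.6197 kW


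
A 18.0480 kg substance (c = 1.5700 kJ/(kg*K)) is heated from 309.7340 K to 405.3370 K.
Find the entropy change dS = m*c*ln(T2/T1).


T2/T1 = 1.3087
ln(T2/T1) = 0.2690
dS = 18.0480 * 1.5700 * 0.2690 = 7.6224 kJ/K

7.6224 kJ/K


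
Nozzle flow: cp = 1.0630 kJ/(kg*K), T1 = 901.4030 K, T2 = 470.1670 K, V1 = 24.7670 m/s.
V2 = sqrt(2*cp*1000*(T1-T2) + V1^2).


dT = 431.2360 K
2*cp*1000*dT = 916807.7360
V1^2 = 613.4043
V2 = sqrt(917421.1403) = 957.8210 m/s

957.8210 m/s


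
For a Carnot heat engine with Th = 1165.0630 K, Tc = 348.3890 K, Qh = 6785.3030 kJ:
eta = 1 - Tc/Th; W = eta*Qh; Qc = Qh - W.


eta = 1 - 348.3890/1165.0630 = 0.7010
W = 0.7010 * 6785.3030 = 4756.2926 kJ
Qc = 6785.3030 - 4756.2926 = 2029.0104 kJ

eta = 70.0970%, W = 4756.2926 kJ, Qc = 2029.0104 kJ


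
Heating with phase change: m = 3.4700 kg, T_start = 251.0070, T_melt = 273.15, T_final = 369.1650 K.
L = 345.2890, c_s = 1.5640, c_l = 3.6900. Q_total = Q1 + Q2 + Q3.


Q1 (sensible, solid) = 3.4700 * 1.5640 * 22.1430 = 120.1718 kJ
Q2 (latent) = 3.4700 * 345.2890 = 1198.1528 kJ
Q3 (sensible, liquid) = 3.4700 * 3.6900 * 96.0150 = 1229.4049 kJ
Q_total = 2547.7295 kJ

2547.7295 kJ


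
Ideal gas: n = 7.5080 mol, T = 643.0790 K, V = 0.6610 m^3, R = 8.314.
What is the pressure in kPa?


P = nRT/V = 7.5080 * 8.314 * 643.0790 / 0.6610
= 40141.9635 / 0.6610 = 60729.1430 Pa = 60.7291 kPa

60.7291 kPa


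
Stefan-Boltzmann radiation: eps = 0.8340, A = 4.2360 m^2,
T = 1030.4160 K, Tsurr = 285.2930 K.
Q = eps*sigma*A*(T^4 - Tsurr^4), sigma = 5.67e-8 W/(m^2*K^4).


T^4 = 1.1273e+12
Tsurr^4 = 6.6247e+09
Q = 0.8340 * 5.67e-8 * 4.2360 * 1.1207e+12 = 224489.3814 W

224489.3814 W


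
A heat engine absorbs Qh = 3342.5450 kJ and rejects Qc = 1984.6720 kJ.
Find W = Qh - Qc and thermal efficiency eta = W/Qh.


W = 3342.5450 - 1984.6720 = 1357.8730 kJ
eta = 1357.8730 / 3342.5450 = 0.4062 = 40.6239%

W = 1357.8730 kJ, eta = 40.6239%


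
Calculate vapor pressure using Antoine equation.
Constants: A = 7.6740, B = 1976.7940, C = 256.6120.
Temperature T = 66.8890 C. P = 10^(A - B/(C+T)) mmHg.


C+T = 323.5010
B/(C+T) = 6.1106
log10(P) = 7.6740 - 6.1106 = 1.5634
P = 10^1.5634 = 36.5909 mmHg

36.5909 mmHg


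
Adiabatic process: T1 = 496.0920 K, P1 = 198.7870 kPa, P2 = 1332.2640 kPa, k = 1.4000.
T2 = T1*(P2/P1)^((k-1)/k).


(k-1)/k = 0.2857
(P2/P1)^exp = 1.7221
T2 = 496.0920 * 1.7221 = 854.3189 K

854.3189 K


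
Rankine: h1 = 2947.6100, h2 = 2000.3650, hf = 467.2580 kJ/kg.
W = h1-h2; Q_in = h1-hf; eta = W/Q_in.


W = 947.2450 kJ/kg
Q_in = 2480.3520 kJ/kg
eta = 0.3819 = 38.1899%

eta = 38.1899%


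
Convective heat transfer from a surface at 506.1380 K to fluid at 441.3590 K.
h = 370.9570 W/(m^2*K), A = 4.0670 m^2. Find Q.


dT = 64.7790 K
Q = 370.9570 * 4.0670 * 64.7790 = 97730.9190 W

97730.9190 W


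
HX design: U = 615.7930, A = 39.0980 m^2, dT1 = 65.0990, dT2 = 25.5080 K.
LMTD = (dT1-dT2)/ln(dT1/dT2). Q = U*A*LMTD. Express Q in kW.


LMTD = 42.2567 K
Q = 615.7930 * 39.0980 * 42.2567 = 1017383.3237 W = 1017.3833 kW

1017.3833 kW


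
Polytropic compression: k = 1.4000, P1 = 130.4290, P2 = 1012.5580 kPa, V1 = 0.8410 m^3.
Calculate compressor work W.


(k-1)/k = 0.2857
(P2/P1)^exp = 1.7960
W = 3.5000 * 130.4290 * 0.8410 * (1.7960 - 1) = 305.5866 kJ

305.5866 kJ


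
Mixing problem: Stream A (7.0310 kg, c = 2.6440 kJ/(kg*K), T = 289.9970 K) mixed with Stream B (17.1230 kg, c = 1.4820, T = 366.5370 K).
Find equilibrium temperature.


num = 14692.3815
den = 43.9663
Tf = 334.1741 K

334.1741 K


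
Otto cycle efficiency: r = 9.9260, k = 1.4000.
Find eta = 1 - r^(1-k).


r^(k-1) = 2.5044
eta = 1 - 1/2.5044 = 0.6007 = 60.0708%

60.0708%


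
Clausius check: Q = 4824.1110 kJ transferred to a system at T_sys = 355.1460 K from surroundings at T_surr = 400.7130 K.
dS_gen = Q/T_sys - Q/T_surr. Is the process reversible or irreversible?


dS_sys = 4824.1110/355.1460 = 13.5835 kJ/K
dS_surr = -4824.1110/400.7130 = -12.0388 kJ/K
dS_gen = 13.5835 - 12.0388 = 1.5446 kJ/K (irreversible)

dS_gen = 1.5446 kJ/K, irreversible


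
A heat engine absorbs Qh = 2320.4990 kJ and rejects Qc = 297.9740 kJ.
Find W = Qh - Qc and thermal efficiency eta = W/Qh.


W = 2320.4990 - 297.9740 = 2022.5250 kJ
eta = 2022.5250 / 2320.4990 = 0.8716 = 87.1591%

W = 2022.5250 kJ, eta = 87.1591%


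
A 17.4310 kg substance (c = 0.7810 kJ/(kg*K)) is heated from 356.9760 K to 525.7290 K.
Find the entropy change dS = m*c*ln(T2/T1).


T2/T1 = 1.4727
ln(T2/T1) = 0.3871
dS = 17.4310 * 0.7810 * 0.3871 = 5.2701 kJ/K

5.2701 kJ/K


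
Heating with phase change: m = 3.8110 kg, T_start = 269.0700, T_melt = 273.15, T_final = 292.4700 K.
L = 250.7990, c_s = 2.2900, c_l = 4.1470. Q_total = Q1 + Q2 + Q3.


Q1 (sensible, solid) = 3.8110 * 2.2900 * 4.0800 = 35.6069 kJ
Q2 (latent) = 3.8110 * 250.7990 = 955.7950 kJ
Q3 (sensible, liquid) = 3.8110 * 4.1470 * 19.3200 = 305.3375 kJ
Q_total = 1296.7394 kJ

1296.7394 kJ


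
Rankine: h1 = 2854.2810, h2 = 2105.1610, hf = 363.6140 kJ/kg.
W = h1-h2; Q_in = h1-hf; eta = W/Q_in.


W = 749.1200 kJ/kg
Q_in = 2490.6670 kJ/kg
eta = 0.3008 = 30.0771%

eta = 30.0771%


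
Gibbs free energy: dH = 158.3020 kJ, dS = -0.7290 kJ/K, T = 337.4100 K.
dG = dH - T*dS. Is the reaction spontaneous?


T*dS = 337.4100 * -0.7290 = -245.9719 kJ
dG = 158.3020 + 245.9719 = 404.2739 kJ (non-spontaneous)

dG = 404.2739 kJ, non-spontaneous


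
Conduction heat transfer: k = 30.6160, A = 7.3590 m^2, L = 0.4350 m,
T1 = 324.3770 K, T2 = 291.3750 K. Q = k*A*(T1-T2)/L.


dT = 33.0020 K
Q = 30.6160 * 7.3590 * 33.0020 / 0.4350 = 17092.9985 W

17092.9985 W


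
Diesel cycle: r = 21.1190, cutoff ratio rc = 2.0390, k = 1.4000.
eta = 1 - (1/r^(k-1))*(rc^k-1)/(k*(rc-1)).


r^(k-1) = 3.3874
rc^k = 2.7113
eta = 0.6527 = 65.2685%

65.2685%


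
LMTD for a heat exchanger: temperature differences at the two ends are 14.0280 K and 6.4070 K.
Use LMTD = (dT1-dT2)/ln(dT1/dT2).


dT1/dT2 = 2.1895
ln(dT1/dT2) = 0.7837
LMTD = 7.6210 / 0.7837 = 9.7248 K

9.7248 K


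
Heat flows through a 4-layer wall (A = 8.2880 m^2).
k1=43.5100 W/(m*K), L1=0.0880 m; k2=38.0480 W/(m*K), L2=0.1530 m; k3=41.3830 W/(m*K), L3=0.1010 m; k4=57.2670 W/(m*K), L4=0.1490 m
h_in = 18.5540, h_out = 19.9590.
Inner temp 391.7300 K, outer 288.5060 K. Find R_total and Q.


R_conv_in = 1/(18.5540*8.2880) = 0.0065
R_1 = 0.0880/(43.5100*8.2880) = 0.0002
R_2 = 0.1530/(38.0480*8.2880) = 0.0005
R_3 = 0.1010/(41.3830*8.2880) = 0.0003
R_4 = 0.1490/(57.2670*8.2880) = 0.0003
R_conv_out = 1/(19.9590*8.2880) = 0.0060
R_total = 0.0139 K/W
Q = 103.2240 / 0.0139 = 7433.7711 W

R_total = 0.0139 K/W, Q = 7433.7711 W


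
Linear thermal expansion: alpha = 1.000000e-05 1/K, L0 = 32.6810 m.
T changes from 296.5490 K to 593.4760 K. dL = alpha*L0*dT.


dT = 296.9270 K
dL = 1.000000e-05 * 32.6810 * 296.9270 = 0.097039 m
L_final = 32.778039 m

dL = 0.097039 m


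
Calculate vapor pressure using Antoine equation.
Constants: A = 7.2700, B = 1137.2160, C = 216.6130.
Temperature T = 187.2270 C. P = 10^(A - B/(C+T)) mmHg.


C+T = 403.8400
B/(C+T) = 2.8160
log10(P) = 7.2700 - 2.8160 = 4.4540
P = 10^4.4540 = 28444.1959 mmHg

28444.1959 mmHg


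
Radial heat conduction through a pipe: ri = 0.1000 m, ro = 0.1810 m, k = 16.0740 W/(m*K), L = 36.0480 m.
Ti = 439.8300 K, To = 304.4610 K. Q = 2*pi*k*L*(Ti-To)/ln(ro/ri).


dT = 135.3690 K
ln(ro/ri) = 0.5933
Q = 2*pi*16.0740*36.0480*135.3690 / 0.5933 = 830635.0039 W

830635.0039 W
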